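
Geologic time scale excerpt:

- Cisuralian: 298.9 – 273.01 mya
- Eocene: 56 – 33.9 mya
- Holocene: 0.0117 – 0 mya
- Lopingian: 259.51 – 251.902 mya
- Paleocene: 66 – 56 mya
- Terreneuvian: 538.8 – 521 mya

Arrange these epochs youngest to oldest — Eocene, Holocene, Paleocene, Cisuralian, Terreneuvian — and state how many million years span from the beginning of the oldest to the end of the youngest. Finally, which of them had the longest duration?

From the excerpt: Eocene 56–33.9; Holocene 0.0117–0; Paleocene 66–56; Cisuralian 298.9–273.01; Terreneuvian 538.8–521 (Ma).
Larger Ma is earlier, so the oldest is Terreneuvian and the youngest is Holocene; youngest to oldest: Holocene, Eocene, Paleocene, Cisuralian, Terreneuvian.
Oldest start 538.8 minus youngest end 0 gives 538.8 Myr overall.
Individual lengths (start − end): Eocene 22.1; Holocene 0.0117; Terreneuvian 17.8; Cisuralian 25.89; Paleocene 10. The largest is Cisuralian at 25.89 Myr.

Holocene → Eocene → Paleocene → Cisuralian → Terreneuvian; total span 538.8 Myr; longest is Cisuralian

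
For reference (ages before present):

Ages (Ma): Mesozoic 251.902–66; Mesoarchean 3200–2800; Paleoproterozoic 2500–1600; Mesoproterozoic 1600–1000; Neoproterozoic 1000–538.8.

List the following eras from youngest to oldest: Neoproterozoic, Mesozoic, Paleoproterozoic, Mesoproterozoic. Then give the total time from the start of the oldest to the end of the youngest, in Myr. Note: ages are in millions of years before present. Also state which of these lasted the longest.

Mesozoic, Neoproterozoic, Mesoproterozoic, Paleoproterozoic; total span 2434 Myr; longest is Paleoproterozoic

Start ages (Ma): Paleoproterozoic 2500, Mesoproterozoic 1600, Neoproterozoic 1000, Mesozoic 251.902.
Ordered youngest to oldest: Mesozoic, Neoproterozoic, Mesoproterozoic, Paleoproterozoic.
Span = 2500 − 66 = 2434 Myr.
Durations: Mesoproterozoic 600, Neoproterozoic 461.2, Paleoproterozoic 900, Mesozoic 185.902 → longest is Paleoproterozoic (900 Myr).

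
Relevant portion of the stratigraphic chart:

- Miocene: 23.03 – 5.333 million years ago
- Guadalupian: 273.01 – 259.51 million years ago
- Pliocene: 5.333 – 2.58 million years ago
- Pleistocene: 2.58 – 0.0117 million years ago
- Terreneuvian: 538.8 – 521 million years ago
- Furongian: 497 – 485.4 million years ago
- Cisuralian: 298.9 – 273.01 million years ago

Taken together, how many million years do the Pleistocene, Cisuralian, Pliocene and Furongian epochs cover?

42.8113 million years

Duration is start − end for each: (2.58 − 0.0117) + (298.9 − 273.01) + (5.333 − 2.58) + (497 − 485.4).
That is 2.5683 + 25.89 + 2.753 + 11.6, which totals 42.8113 million years.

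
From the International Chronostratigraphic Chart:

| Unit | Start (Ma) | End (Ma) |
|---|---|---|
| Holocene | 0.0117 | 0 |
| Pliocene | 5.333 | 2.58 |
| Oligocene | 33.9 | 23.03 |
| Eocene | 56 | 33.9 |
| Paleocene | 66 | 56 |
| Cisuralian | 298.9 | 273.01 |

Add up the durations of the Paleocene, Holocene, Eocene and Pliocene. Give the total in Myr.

Duration is start − end for each: (66 − 56) + (0.0117 − 0) + (56 − 33.9) + (5.333 − 2.58).
That is 10 + 0.0117 + 22.1 + 2.753, which totals 34.8647 million years.

34.8647 million years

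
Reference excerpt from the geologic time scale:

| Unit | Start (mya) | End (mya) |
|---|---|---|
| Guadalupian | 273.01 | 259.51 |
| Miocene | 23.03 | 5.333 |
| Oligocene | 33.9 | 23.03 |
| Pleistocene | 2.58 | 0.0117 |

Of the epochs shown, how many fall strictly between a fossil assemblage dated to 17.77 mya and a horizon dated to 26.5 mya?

0

The older date is 26.5 Ma and the younger is 17.77 Ma.
No epoch both begins after 26.5 Ma and ends before 17.77 Ma, so the count is 0.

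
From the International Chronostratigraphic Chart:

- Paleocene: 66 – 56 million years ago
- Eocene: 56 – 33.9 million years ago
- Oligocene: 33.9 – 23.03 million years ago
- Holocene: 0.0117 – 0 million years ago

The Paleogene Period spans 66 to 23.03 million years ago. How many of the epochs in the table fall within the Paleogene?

Epochs inside 66–23.03 Ma: Paleocene, Eocene, Oligocene — 3 in total.

3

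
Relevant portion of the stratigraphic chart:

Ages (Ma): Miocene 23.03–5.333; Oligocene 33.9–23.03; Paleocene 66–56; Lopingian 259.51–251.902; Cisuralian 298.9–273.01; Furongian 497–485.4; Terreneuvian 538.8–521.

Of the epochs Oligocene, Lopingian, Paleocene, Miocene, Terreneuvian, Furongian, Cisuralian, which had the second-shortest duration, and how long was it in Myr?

Start − end for each: Oligocene 33.9 − 23.03 = 10.87; Lopingian 259.51 − 251.902 = 7.608; Paleocene 66 − 56 = 10; Miocene 23.03 − 5.333 = 17.697; Terreneuvian 538.8 − 521 = 17.8; Furongian 497 − 485.4 = 11.6; Cisuralian 298.9 − 273.01 = 25.89.
Ranking these from shortest: Lopingian < Paleocene < Oligocene < Furongian < Miocene < Terreneuvian < Cisuralian.
Position 2 in that ranking is Paleocene, which lasted 10 Myr.

Paleocene, 10 million years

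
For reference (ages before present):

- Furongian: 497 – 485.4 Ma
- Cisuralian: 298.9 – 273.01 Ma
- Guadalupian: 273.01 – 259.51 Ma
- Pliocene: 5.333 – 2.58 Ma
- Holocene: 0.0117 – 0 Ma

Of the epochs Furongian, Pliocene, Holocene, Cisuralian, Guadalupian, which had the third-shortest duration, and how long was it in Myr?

Start − end for each: Furongian 497 − 485.4 = 11.6; Pliocene 5.333 − 2.58 = 2.753; Holocene 0.0117 − 0 = 0.0117; Cisuralian 298.9 − 273.01 = 25.89; Guadalupian 273.01 − 259.51 = 13.5.
Ranking these from shortest: Holocene < Pliocene < Furongian < Guadalupian < Cisuralian.
Position 3 in that ranking is Furongian, which lasted 11.6 Myr.

Furongian, 11.6 million years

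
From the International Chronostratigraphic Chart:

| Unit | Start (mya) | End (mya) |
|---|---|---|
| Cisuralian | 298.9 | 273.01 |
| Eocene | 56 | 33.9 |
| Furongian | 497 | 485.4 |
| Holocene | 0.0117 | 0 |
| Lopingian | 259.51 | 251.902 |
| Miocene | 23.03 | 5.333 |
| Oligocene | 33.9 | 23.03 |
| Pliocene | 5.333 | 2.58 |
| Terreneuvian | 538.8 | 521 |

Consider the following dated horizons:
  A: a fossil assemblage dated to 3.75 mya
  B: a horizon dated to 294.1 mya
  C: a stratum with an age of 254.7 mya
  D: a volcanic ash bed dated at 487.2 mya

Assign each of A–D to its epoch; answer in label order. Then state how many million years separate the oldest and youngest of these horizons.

A — Pliocene; B — Cisuralian; C — Lopingian; D — Furongian; span 483.45 million years

Match each age against the start–end ranges in the excerpt: A = 3.75 Ma → Pliocene (5.333–2.58); B = 294.1 Ma → Cisuralian (298.9–273.01); C = 254.7 Ma → Lopingian (259.51–251.902); D = 487.2 Ma → Furongian (497–485.4).
The largest age is 487.2 Ma and the smallest is 3.75 Ma; their difference is 483.45 Myr.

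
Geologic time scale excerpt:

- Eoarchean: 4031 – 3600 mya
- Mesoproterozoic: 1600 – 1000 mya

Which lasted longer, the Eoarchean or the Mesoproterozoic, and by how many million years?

Mesoproterozoic, by 169 million years

Eoarchean: 4031 − 3600 = 431 Myr.
Mesoproterozoic: 1600 − 1000 = 600 Myr.
Difference: 600 − 431 = 169 Myr, so the Mesoproterozoic was longer.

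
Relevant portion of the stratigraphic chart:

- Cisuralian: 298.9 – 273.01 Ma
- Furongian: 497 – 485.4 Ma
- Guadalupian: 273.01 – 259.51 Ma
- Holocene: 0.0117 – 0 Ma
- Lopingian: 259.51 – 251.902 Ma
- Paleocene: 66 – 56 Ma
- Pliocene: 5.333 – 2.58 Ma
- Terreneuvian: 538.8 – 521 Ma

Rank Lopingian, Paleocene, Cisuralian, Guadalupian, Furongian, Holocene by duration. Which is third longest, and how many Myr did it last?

Durations: Lopingian 7.608; Paleocene 10; Cisuralian 25.89; Guadalupian 13.5; Furongian 11.6; Holocene 0.0117 Myr.
Sorted longest-first: Cisuralian (25.89), Guadalupian (13.5), Furongian (11.6), Paleocene (10), Lopingian (7.608), Holocene (0.0117).
The third longest is Furongian at 11.6 Myr.

Furongian, 11.6 million years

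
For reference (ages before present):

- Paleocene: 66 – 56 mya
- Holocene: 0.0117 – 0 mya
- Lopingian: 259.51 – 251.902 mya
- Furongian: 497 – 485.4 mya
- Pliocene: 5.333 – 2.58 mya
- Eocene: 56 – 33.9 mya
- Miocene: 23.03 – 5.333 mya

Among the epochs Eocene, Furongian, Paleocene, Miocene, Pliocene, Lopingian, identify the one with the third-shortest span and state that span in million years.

Paleocene, 10 million years

Start − end for each: Eocene 56 − 33.9 = 22.1; Furongian 497 − 485.4 = 11.6; Paleocene 66 − 56 = 10; Miocene 23.03 − 5.333 = 17.697; Pliocene 5.333 − 2.58 = 2.753; Lopingian 259.51 − 251.902 = 7.608.
Ranking these from shortest: Pliocene < Lopingian < Paleocene < Furongian < Miocene < Eocene.
Position 3 in that ranking is Paleocene, which lasted 10 Myr.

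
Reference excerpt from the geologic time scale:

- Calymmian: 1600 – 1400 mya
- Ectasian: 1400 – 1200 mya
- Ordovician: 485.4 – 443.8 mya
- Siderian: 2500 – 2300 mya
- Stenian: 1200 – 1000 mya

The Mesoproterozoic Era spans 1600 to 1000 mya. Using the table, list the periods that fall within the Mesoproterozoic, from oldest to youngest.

Calymmian, Ectasian, Stenian

Periods with both bounds inside 1600–1000 Ma: Calymmian (1600–1400), Ectasian (1400–1200), Stenian (1200–1000).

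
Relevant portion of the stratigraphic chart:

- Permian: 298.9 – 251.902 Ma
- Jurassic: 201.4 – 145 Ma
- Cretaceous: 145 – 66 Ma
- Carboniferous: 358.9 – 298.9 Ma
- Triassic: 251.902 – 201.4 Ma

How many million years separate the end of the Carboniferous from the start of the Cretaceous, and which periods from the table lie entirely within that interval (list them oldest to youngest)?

153.9 million years; Permian, Triassic, Jurassic

End of Carboniferous = 298.9 Ma; start of Cretaceous = 145 Ma.
Gap = 298.9 − 145 = 153.9 Myr.
Periods wholly inside 298.9–145 Ma: Permian (298.9–251.902), Triassic (251.902–201.4), Jurassic (201.4–145).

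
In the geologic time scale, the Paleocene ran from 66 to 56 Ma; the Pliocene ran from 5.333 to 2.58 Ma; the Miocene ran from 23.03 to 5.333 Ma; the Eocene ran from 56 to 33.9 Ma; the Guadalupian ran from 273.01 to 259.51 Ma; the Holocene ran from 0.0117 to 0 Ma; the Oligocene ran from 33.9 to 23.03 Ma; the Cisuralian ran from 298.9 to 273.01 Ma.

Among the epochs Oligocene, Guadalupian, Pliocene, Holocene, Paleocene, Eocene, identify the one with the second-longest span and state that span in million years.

Guadalupian, 13.5 million years

Durations: Oligocene 10.87; Guadalupian 13.5; Pliocene 2.753; Holocene 0.0117; Paleocene 10; Eocene 22.1 Myr.
Sorted longest-first: Eocene (22.1), Guadalupian (13.5), Oligocene (10.87), Paleocene (10), Pliocene (2.753), Holocene (0.0117).
The second longest is Guadalupian at 13.5 Myr.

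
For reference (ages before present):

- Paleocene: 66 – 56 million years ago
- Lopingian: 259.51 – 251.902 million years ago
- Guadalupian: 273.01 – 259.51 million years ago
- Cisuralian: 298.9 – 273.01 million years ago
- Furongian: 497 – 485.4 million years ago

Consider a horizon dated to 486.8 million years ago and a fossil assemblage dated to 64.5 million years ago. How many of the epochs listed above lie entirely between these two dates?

486.8 Ma sits inside the Furongian (497–485.4) and 64.5 Ma inside the Paleocene (66–56); neither of those is wholly between the two dates.
The listed epochs lying completely between them are Cisuralian, Guadalupian, Lopingian — 3 in all.

3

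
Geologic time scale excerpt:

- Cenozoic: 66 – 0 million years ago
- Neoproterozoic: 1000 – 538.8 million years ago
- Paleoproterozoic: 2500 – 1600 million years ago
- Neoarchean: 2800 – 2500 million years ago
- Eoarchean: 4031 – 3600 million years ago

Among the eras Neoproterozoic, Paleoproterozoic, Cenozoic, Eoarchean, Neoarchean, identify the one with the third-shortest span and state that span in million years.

Eoarchean, 431 million years

Durations: Neoproterozoic 461.2; Paleoproterozoic 900; Cenozoic 66; Eoarchean 431; Neoarchean 300 Myr.
Sorted shortest-first: Cenozoic (66), Neoarchean (300), Eoarchean (431), Neoproterozoic (461.2), Paleoproterozoic (900).
The third shortest is Eoarchean at 431 Myr.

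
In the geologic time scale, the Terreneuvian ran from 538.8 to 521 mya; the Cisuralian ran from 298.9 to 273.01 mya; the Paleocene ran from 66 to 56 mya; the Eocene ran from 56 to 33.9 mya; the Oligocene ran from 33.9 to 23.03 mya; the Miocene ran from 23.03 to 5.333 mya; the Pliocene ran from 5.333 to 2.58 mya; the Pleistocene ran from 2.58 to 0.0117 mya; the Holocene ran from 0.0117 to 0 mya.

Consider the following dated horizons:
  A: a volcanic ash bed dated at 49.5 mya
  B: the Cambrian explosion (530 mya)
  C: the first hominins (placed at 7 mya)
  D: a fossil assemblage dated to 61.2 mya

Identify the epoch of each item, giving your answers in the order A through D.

A — Eocene; B — Terreneuvian; C — Miocene; D — Paleocene

Match each age against the start–end ranges in the excerpt: A = 49.5 Ma → Eocene (56–33.9); B = 530 Ma → Terreneuvian (538.8–521); C = 7 Ma → Miocene (23.03–5.333); D = 61.2 Ma → Paleocene (66–56).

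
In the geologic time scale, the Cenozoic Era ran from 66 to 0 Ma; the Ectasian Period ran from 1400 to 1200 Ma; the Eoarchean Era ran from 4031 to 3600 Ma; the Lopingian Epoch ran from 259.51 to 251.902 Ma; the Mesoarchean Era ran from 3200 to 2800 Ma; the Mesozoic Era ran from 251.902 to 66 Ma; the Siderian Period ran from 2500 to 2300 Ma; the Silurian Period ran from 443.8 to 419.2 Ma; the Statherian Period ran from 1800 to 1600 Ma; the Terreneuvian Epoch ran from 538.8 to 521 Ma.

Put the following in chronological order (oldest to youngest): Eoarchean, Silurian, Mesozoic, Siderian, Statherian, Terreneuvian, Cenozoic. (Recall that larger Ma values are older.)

Eoarchean → Siderian → Statherian → Terreneuvian → Silurian → Mesozoic → Cenozoic

Sorting by start age (descending Ma, since larger Ma = older): Eoarchean began 4031, Siderian began 2500, Statherian began 1800, Terreneuvian began 538.8, Silurian began 443.8, Mesozoic began 251.902, Cenozoic began 66.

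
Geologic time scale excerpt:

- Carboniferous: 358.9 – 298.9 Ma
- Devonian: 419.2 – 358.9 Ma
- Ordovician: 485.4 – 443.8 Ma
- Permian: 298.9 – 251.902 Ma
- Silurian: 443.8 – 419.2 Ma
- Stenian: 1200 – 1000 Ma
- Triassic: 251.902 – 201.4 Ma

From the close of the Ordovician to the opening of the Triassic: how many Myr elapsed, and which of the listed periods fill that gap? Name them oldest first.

End of Ordovician = 443.8 Ma; start of Triassic = 251.902 Ma.
Gap = 443.8 − 251.902 = 191.898 Myr.
Periods wholly inside 443.8–251.902 Ma: Silurian (443.8–419.2), Devonian (419.2–358.9), Carboniferous (358.9–298.9), Permian (298.9–251.902).

191.898 million years; Silurian, Devonian, Carboniferous, Permian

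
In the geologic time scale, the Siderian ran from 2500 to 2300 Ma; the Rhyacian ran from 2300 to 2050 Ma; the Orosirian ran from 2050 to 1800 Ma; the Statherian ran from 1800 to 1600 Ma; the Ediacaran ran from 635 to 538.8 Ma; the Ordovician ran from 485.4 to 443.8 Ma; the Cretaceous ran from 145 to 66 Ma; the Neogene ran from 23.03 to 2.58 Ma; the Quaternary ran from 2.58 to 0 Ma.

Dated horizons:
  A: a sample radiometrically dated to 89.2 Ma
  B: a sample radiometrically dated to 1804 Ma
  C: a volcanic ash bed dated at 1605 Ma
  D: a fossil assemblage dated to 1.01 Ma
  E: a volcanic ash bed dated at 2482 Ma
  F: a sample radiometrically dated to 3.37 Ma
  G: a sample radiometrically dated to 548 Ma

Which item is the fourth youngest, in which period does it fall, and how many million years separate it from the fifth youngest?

G, in the Ediacaran; 1057 million years to C

Sorted youngest-first by Ma: D (1.01), F (3.37), A (89.2), G (548), C (1605), B (1804), E (2482).
The fourth youngest is G at 548 Ma, which lies in 635–538.8 Ma: the Ediacaran.
The fifth youngest is C at 1605 Ma; separation = |548 − 1605| = 1057 Myr.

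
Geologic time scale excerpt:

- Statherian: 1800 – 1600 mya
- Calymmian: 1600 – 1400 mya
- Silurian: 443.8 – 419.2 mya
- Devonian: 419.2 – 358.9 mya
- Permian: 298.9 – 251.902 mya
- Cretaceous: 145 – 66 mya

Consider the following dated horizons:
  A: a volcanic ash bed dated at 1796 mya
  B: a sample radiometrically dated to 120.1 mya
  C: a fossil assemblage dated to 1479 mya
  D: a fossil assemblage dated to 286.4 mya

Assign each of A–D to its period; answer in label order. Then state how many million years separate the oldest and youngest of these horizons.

A — Statherian; B — Cretaceous; C — Calymmian; D — Permian; span 1675.9 million years

Match each age against the start–end ranges in the excerpt: A = 1796 Ma → Statherian (1800–1600); B = 120.1 Ma → Cretaceous (145–66); C = 1479 Ma → Calymmian (1600–1400); D = 286.4 Ma → Permian (298.9–251.902).
The largest age is 1796 Ma and the smallest is 120.1 Ma; their difference is 1675.9 Myr.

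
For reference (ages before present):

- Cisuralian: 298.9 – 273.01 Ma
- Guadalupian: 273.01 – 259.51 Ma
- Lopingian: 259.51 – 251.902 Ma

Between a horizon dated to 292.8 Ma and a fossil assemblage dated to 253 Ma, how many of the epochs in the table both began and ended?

1

The older date is 292.8 Ma and the younger is 253 Ma.
Epochs with start < 292.8 and end > 253 Ma: Guadalupian (273.01–259.51).
That is 1 complete epoch.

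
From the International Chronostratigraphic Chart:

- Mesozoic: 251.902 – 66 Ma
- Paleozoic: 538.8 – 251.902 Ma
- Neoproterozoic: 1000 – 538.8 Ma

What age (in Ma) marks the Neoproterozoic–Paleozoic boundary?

The Neoproterozoic ends and the Paleozoic begins at 538.8 Ma.

538.8 Ma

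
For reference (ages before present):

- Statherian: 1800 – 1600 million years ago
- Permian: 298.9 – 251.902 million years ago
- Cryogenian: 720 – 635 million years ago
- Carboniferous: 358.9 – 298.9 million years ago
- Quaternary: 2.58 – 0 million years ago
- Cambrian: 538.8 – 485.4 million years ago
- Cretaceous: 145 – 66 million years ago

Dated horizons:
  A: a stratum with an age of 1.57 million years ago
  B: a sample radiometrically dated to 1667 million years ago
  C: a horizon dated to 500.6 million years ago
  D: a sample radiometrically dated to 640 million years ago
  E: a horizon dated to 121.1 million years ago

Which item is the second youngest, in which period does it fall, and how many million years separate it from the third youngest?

Smaller Ma means younger, so youngest first: A 1.57 < E 121.1 < C 500.6 < D 640 < B 1667.
Counting 2 along gives E (121.1 Ma); the excerpt puts that inside the Cretaceous, 145–66 Ma.
Next in line is C (500.6 Ma), and 500.6 − 121.1 = 379.5 Myr.

E, in the Cretaceous; 379.5 million years to C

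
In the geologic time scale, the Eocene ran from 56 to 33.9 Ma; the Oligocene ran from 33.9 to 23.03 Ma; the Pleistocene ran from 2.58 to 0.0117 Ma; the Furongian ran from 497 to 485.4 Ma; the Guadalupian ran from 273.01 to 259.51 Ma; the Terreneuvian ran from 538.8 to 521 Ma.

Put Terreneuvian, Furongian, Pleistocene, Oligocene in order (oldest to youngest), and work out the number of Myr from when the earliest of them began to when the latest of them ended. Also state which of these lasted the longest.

Terreneuvian, Furongian, Oligocene, Pleistocene; total span 538.7883 Myr; longest is Terreneuvian

From the excerpt: Terreneuvian 538.8–521; Furongian 497–485.4; Pleistocene 2.58–0.0117; Oligocene 33.9–23.03 (Ma).
Larger Ma is earlier, so the oldest is Terreneuvian and the youngest is Pleistocene; oldest to youngest: Terreneuvian, Furongian, Oligocene, Pleistocene.
Oldest start 538.8 minus youngest end 0.0117 gives 538.7883 Myr overall.
Individual lengths (start − end): Pleistocene 2.5683; Furongian 11.6; Terreneuvian 17.8; Oligocene 10.87. The largest is Terreneuvian at 17.8 Myr.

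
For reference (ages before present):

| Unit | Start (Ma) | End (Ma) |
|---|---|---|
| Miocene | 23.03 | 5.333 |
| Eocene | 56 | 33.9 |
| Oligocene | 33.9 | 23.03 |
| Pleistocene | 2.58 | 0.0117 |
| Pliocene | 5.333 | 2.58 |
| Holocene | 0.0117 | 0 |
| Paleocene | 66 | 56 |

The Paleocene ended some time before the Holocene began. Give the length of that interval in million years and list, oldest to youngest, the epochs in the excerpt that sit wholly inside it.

End of Paleocene = 56 Ma; start of Holocene = 0.0117 Ma.
Gap = 56 − 0.0117 = 55.9883 Myr.
Epochs wholly inside 56–0.0117 Ma: Eocene (56–33.9), Oligocene (33.9–23.03), Miocene (23.03–5.333), Pliocene (5.333–2.58), Pleistocene (2.58–0.0117).

55.9883 million years; Eocene, Oligocene, Miocene, Pliocene, Pleistocene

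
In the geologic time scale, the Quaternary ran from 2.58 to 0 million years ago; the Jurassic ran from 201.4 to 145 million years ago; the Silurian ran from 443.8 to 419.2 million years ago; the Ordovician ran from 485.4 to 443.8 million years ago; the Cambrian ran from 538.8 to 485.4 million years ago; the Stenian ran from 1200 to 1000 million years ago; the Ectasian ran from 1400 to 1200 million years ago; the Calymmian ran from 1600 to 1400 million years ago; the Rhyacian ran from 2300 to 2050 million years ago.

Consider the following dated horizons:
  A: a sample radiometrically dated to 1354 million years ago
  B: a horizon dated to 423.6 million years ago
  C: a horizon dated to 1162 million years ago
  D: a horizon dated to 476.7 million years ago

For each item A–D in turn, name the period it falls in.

A — Ectasian; B — Silurian; C — Stenian; D — Ordovician

A: 1354 Ma lies in 1400–1200 Ma, so Ectasian.
B: 423.6 Ma lies in 443.8–419.2 Ma, so Silurian.
C: 1162 Ma lies in 1200–1000 Ma, so Stenian.
D: 476.7 Ma lies in 485.4–443.8 Ma, so Ordovician.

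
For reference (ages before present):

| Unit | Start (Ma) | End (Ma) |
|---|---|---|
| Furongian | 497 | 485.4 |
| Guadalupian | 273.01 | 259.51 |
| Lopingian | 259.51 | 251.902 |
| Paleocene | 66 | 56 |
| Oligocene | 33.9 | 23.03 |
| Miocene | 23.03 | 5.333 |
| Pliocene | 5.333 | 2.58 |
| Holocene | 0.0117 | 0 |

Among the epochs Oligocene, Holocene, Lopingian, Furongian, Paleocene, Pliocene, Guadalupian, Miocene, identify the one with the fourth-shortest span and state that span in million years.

Paleocene, 10 million years

Start − end for each: Oligocene 33.9 − 23.03 = 10.87; Holocene 0.0117 − 0 = 0.0117; Lopingian 259.51 − 251.902 = 7.608; Furongian 497 − 485.4 = 11.6; Paleocene 66 − 56 = 10; Pliocene 5.333 − 2.58 = 2.753; Guadalupian 273.01 − 259.51 = 13.5; Miocene 23.03 − 5.333 = 17.697.
Ranking these from shortest: Holocene < Pliocene < Lopingian < Paleocene < Oligocene < Furongian < Guadalupian < Miocene.
Position 4 in that ranking is Paleocene, which lasted 10 Myr.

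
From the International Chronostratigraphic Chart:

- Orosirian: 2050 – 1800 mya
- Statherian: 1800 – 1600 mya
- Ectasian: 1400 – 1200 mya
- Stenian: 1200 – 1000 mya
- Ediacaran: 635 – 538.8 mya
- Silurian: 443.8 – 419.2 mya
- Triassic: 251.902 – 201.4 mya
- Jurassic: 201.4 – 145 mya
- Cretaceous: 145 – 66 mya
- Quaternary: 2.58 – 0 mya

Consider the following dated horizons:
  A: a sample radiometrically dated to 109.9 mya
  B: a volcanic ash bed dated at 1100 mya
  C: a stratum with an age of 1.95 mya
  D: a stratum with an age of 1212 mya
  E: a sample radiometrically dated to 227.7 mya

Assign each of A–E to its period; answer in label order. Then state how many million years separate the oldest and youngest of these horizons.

A — Cretaceous; B — Stenian; C — Quaternary; D — Ectasian; E — Triassic; span 1210.05 million years

A: 109.9 Ma lies in 145–66 Ma, so Cretaceous.
B: 1100 Ma lies in 1200–1000 Ma, so Stenian.
C: 1.95 Ma lies in 2.58–0 Ma, so Quaternary.
D: 1212 Ma lies in 1400–1200 Ma, so Ectasian.
E: 227.7 Ma lies in 251.902–201.4 Ma, so Triassic.
Oldest = 1212 Ma, youngest = 1.95 Ma → span 1210.05 Myr.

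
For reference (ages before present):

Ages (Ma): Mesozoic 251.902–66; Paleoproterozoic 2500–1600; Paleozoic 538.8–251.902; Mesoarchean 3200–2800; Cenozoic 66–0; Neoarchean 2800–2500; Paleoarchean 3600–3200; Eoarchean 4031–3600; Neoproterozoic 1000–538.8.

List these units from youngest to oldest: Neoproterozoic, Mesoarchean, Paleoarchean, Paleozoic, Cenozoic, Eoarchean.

Cenozoic, then Paleozoic, then Neoproterozoic, then Mesoarchean, then Paleoarchean, then Eoarchean

Read off each span (Ma): Neoproterozoic 1000–538.8; Mesoarchean 3200–2800; Paleoarchean 3600–3200; Paleozoic 538.8–251.902; Cenozoic 66–0; Eoarchean 4031–3600.
Larger Ma is older, so oldest→youngest is Eoarchean, Paleoarchean, Mesoarchean, Neoproterozoic, Paleozoic, Cenozoic; reverse it for youngest→oldest.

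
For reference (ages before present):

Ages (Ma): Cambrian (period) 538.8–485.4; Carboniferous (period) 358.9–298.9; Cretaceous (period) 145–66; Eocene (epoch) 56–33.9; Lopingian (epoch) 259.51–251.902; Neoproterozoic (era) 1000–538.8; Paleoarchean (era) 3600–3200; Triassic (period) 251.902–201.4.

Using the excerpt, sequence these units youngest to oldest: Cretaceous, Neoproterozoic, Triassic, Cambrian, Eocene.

Eocene, Cretaceous, Triassic, Cambrian, Neoproterozoic

Read off each span (Ma): Cretaceous 145–66; Neoproterozoic 1000–538.8; Triassic 251.902–201.4; Cambrian 538.8–485.4; Eocene 56–33.9.
Larger Ma is older, so oldest→youngest is Neoproterozoic, Cambrian, Triassic, Cretaceous, Eocene; reverse it for youngest→oldest.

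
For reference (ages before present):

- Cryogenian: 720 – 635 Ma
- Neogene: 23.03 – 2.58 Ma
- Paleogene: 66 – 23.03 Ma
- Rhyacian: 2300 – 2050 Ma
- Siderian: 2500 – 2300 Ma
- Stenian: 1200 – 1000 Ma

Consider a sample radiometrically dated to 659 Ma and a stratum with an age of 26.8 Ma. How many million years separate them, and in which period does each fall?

632.2 million years apart; the first in the Cryogenian, the second in the Paleogene

Elapsed time: 659 − 26.8 = 632.2 Myr.
659 Ma lies within 720–635 Ma: Cryogenian.
26.8 Ma lies within 66–23.03 Ma: Paleogene.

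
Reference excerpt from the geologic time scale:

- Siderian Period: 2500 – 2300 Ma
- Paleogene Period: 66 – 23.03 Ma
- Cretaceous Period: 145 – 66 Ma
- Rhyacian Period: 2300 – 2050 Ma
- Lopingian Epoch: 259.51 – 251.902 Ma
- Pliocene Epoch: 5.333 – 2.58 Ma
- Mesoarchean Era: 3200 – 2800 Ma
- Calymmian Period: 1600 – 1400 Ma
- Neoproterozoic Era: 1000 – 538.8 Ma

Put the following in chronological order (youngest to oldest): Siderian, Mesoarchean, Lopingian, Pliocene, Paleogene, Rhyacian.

Pliocene → Paleogene → Lopingian → Rhyacian → Siderian → Mesoarchean

Sorting by start age (ascending Ma, since larger Ma = older): Pliocene start 5.333, Paleogene start 66, Lopingian start 259.51, Rhyacian start 2300, Siderian start 2500, Mesoarchean start 3200.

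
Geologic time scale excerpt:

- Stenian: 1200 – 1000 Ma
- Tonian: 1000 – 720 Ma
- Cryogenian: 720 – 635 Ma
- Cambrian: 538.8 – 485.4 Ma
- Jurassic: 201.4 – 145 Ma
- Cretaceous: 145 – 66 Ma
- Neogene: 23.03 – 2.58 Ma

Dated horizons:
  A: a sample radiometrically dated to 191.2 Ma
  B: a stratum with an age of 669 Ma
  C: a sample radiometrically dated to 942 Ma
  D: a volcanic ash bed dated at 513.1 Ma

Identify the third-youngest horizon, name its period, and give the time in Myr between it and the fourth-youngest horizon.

B, in the Cryogenian; 273 million years to C

Smaller Ma means younger, so youngest first: A 191.2 < D 513.1 < B 669 < C 942.
Counting 3 along gives B (669 Ma); the excerpt puts that inside the Cryogenian, 720–635 Ma.
Next in line is C (942 Ma), and 942 − 669 = 273 Myr.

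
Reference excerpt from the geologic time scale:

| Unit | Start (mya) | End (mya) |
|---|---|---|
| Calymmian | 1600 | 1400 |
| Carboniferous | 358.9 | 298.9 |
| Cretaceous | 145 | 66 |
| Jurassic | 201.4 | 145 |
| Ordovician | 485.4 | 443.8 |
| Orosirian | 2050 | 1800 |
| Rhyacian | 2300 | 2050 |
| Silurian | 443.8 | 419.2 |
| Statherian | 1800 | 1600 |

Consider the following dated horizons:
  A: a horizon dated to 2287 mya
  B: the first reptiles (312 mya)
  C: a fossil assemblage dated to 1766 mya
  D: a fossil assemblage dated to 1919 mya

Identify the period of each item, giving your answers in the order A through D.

Match each age against the start–end ranges in the excerpt: A = 2287 Ma → Rhyacian (2300–2050); B = 312 Ma → Carboniferous (358.9–298.9); C = 1766 Ma → Statherian (1800–1600); D = 1919 Ma → Orosirian (2050–1800).

A — Rhyacian; B — Carboniferous; C — Statherian; D — Orosirian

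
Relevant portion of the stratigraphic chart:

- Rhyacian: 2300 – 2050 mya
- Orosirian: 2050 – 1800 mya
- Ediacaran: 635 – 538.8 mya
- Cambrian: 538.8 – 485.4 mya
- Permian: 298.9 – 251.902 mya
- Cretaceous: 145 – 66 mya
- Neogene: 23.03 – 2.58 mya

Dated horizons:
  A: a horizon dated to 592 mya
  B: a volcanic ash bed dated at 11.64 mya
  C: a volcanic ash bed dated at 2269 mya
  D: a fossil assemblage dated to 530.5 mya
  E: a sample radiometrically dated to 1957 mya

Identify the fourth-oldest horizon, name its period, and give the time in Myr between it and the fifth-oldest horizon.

Larger Ma means older, so oldest first: C 2269 > E 1957 > A 592 > D 530.5 > B 11.64.
Counting 4 along gives D (530.5 Ma); the excerpt puts that inside the Cambrian, 538.8–485.4 Ma.
Next in line is B (11.64 Ma), and 530.5 − 11.64 = 518.86 Myr.

D, in the Cambrian; 518.86 million years to B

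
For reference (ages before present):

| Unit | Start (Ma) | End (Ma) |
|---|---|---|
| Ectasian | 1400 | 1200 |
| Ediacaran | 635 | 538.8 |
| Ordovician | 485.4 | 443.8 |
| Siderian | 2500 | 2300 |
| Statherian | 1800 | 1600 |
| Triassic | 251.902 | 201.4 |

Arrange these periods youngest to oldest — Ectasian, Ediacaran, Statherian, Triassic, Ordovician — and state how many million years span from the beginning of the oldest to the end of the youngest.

From the excerpt: Ectasian 1400–1200; Ediacaran 635–538.8; Statherian 1800–1600; Triassic 251.902–201.4; Ordovician 485.4–443.8 (Ma).
Larger Ma is earlier, so the oldest is Statherian and the youngest is Triassic; youngest to oldest: Triassic, Ordovician, Ediacaran, Ectasian, Statherian.
Oldest start 1800 minus youngest end 201.4 gives 1598.6 Myr overall.

Triassic → Ordovician → Ediacaran → Ectasian → Statherian; total span 1598.6 Myr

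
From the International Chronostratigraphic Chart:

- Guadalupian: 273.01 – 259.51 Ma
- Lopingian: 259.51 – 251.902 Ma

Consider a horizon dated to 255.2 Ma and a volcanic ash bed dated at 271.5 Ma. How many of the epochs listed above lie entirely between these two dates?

0

Checking each listed span, none has both start < 271.5 Ma and end > 255.2 Ma — every epoch straddles one of the two dates or lies outside them — so the count is 0.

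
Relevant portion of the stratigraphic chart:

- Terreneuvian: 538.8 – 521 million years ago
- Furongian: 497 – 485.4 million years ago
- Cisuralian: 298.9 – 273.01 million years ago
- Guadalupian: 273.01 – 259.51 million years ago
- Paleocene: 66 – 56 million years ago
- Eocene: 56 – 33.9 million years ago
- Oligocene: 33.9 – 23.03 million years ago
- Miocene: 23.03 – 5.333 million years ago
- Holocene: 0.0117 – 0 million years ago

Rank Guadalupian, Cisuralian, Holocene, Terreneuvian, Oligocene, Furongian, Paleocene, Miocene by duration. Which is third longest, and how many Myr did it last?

Miocene, 17.697 million years

Durations: Guadalupian 13.5; Cisuralian 25.89; Holocene 0.0117; Terreneuvian 17.8; Oligocene 10.87; Furongian 11.6; Paleocene 10; Miocene 17.697 Myr.
Sorted longest-first: Cisuralian (25.89), Terreneuvian (17.8), Miocene (17.697), Guadalupian (13.5), Furongian (11.6), Oligocene (10.87), Paleocene (10), Holocene (0.0117).
The third longest is Miocene at 17.697 Myr.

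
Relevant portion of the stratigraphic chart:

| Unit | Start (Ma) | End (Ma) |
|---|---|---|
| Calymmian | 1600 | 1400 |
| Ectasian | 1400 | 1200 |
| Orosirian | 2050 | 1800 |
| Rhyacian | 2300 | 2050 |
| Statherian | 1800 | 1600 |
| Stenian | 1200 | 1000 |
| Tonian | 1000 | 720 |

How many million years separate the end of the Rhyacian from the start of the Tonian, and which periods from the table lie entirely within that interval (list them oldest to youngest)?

End of Rhyacian = 2050 Ma; start of Tonian = 1000 Ma.
Gap = 2050 − 1000 = 1050 Myr.
Periods wholly inside 2050–1000 Ma: Orosirian (2050–1800), Statherian (1800–1600), Calymmian (1600–1400), Ectasian (1400–1200), Stenian (1200–1000).

1050 million years; Orosirian, Statherian, Calymmian, Ectasian, Stenian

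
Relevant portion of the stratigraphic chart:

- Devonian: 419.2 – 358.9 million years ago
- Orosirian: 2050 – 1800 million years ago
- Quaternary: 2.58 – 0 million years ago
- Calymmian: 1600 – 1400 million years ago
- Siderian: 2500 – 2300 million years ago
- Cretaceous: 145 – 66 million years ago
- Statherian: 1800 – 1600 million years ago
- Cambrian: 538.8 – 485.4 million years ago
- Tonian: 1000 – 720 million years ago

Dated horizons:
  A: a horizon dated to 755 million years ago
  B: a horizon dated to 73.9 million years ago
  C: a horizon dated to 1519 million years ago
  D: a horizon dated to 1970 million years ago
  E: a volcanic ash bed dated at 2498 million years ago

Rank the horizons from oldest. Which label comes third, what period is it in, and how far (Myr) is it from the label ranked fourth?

C, in the Calymmian; 764 million years to A

Sorted oldest-first by Ma: E (2498), D (1970), C (1519), A (755), B (73.9).
The third oldest is C at 1519 Ma, which lies in 1600–1400 Ma: the Calymmian.
The fourth oldest is A at 755 Ma; separation = |1519 − 755| = 764 Myr.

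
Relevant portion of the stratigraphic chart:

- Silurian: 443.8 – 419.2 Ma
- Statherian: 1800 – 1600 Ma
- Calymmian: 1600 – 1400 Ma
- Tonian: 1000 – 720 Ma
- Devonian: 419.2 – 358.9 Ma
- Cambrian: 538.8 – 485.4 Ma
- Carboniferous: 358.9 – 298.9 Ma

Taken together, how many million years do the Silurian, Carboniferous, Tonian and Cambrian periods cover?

Each duration: Silurian = 24.6; Carboniferous = 60; Tonian = 280; Cambrian = 53.4.
Sum: 24.6 + 60 + 280 + 53.4 = 418 Myr.

418 million years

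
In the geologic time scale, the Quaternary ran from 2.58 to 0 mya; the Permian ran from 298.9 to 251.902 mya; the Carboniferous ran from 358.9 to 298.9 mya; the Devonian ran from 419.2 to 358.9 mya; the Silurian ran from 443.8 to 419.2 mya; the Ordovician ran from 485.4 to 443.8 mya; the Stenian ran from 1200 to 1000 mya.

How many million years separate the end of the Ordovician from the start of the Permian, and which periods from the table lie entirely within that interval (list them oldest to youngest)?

144.9 million years; Silurian, Devonian, Carboniferous

The Ordovician closes at 443.8 Ma and the Permian opens at 298.9 Ma, so the interval is 443.8 − 298.9 = 144.9 Myr.
A period fits inside if it starts at or after 443.8 Ma and ends at or before 298.9 Ma; oldest first that gives Silurian, Devonian, Carboniferous.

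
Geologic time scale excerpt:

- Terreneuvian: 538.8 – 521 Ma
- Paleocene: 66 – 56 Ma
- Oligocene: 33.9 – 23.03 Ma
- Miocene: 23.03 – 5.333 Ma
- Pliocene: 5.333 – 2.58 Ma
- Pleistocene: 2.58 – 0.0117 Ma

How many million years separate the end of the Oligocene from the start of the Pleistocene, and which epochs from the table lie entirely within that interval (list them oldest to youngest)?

20.45 million years; Miocene, Pliocene

End of Oligocene = 23.03 Ma; start of Pleistocene = 2.58 Ma.
Gap = 23.03 − 2.58 = 20.45 Myr.
Epochs wholly inside 23.03–2.58 Ma: Miocene (23.03–5.333), Pliocene (5.333–2.58).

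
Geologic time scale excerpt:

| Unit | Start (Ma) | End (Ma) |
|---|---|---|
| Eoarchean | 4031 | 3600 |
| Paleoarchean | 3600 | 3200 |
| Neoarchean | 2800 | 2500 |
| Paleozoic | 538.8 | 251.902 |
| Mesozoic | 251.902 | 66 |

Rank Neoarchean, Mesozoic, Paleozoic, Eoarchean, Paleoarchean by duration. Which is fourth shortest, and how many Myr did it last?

Paleoarchean, 400 million years

Durations: Neoarchean 300; Mesozoic 185.902; Paleozoic 286.898; Eoarchean 431; Paleoarchean 400 Myr.
Sorted shortest-first: Mesozoic (185.902), Paleozoic (286.898), Neoarchean (300), Paleoarchean (400), Eoarchean (431).
The fourth shortest is Paleoarchean at 400 Myr.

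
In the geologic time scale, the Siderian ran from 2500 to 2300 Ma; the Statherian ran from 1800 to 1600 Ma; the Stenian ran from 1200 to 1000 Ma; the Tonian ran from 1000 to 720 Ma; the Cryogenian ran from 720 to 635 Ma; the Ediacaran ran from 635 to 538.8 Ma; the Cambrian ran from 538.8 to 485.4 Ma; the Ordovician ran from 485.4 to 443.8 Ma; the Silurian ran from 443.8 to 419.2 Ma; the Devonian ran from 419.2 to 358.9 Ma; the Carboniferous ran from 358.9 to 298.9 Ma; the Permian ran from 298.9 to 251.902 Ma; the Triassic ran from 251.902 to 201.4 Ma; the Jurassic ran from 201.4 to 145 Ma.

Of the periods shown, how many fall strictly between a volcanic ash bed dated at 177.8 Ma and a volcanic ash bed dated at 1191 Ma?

10

The older date is 1191 Ma and the younger is 177.8 Ma.
Periods with start < 1191 and end > 177.8 Ma: Tonian (1000–720), Cryogenian (720–635), Ediacaran (635–538.8), Cambrian (538.8–485.4), Ordovician (485.4–443.8), Silurian (443.8–419.2), Devonian (419.2–358.9), Carboniferous (358.9–298.9), Permian (298.9–251.902), Triassic (251.902–201.4).
That is 10 complete periods.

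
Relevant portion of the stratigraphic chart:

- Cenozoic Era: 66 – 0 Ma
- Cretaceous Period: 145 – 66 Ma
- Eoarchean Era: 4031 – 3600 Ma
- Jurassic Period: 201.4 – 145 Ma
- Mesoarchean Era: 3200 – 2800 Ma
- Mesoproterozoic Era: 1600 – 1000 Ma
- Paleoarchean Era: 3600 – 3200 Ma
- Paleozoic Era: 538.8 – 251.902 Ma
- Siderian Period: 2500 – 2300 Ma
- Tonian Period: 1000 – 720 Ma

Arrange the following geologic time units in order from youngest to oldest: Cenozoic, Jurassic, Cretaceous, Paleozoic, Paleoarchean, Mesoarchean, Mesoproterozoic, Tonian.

Read off each span (Ma): Cenozoic 66–0; Jurassic 201.4–145; Cretaceous 145–66; Paleozoic 538.8–251.902; Paleoarchean 3600–3200; Mesoarchean 3200–2800; Mesoproterozoic 1600–1000; Tonian 1000–720.
Larger Ma is older, so oldest→youngest is Paleoarchean, Mesoarchean, Mesoproterozoic, Tonian, Paleozoic, Jurassic, Cretaceous, Cenozoic; reverse it for youngest→oldest.

Cenozoic, Cretaceous, Jurassic, Paleozoic, Tonian, Mesoproterozoic, Mesoarchean, Paleoarchean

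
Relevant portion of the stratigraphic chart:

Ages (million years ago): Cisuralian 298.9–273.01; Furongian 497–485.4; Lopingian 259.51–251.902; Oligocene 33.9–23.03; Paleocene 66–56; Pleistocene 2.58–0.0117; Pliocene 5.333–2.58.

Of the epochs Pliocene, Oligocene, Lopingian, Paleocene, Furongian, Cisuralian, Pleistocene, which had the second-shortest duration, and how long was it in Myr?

Pliocene, 2.753 million years

Start − end for each: Pliocene 5.333 − 2.58 = 2.753; Oligocene 33.9 − 23.03 = 10.87; Lopingian 259.51 − 251.902 = 7.608; Paleocene 66 − 56 = 10; Furongian 497 − 485.4 = 11.6; Cisuralian 298.9 − 273.01 = 25.89; Pleistocene 2.58 − 0.0117 = 2.5683.
Ranking these from shortest: Pleistocene < Pliocene < Lopingian < Paleocene < Oligocene < Furongian < Cisuralian.
Position 2 in that ranking is Pliocene, which lasted 2.753 Myr.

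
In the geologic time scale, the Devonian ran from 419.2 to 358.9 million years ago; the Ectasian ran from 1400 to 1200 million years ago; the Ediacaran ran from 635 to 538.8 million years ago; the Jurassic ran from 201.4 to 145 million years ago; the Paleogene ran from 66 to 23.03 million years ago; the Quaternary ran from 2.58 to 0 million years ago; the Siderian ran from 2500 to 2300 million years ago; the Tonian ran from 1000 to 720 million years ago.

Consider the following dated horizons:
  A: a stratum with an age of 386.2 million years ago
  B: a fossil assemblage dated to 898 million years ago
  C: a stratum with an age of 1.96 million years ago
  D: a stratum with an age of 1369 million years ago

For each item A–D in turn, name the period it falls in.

Match each age against the start–end ranges in the excerpt: A = 386.2 Ma → Devonian (419.2–358.9); B = 898 Ma → Tonian (1000–720); C = 1.96 Ma → Quaternary (2.58–0); D = 1369 Ma → Ectasian (1400–1200).

A — Devonian; B — Tonian; C — Quaternary; D — Ectasian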